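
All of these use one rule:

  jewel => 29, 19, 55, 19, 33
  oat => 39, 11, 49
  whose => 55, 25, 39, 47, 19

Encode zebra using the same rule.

j(#10)→29 and e(#5)→19: differences scale by 2, so n = 2·pos + 9. With a=1..z=26, the number is 2·pos + 9.
Applying it to zebra: z=26→61, e=5→19, b=2→13, r=18→45, a=1→11.

61, 19, 13, 45, 11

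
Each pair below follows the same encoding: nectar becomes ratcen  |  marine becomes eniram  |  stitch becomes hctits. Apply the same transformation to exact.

The output letters match the input read backwards: nectar reversed is ratcen. The word is simply reversed.
For exact: reverse → tcaxe.

tcaxe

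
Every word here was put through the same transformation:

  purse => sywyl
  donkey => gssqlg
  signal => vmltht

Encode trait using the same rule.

wvfoa

Letter i (0-indexed) is shifted by i+3, so successive shifts are 3, 4, 5, ….
For trait: t+3=w, r+4=v, a+5=f, i+6=o, t+7=a.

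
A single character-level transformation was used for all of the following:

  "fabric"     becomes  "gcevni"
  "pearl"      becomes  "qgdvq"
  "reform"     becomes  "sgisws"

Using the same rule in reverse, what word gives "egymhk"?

Each letter shifts forward by (position + 1), i.e. 1, 2, 3, … — the shift grows by one for each successive letter.
Undoing it on egymhk: e−1=d, g−2=e, y−3=v, m−4=i, h−5=c, k−6=e.

device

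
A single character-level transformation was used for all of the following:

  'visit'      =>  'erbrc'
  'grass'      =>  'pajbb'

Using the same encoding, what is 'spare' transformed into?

byjan

Compare letters: v→e is +9, i→r is +9, s→b is +9 — a constant shift. Every letter moves 9 places later in the alphabet, wrapping around z→a.
On spare: s+9=b, p+9=y, a+9=j, r+9=a, e+9=n.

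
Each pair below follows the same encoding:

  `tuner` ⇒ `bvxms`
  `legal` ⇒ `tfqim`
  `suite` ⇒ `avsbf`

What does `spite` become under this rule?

Shifts by position in tuner: pos 0: t→b (+8), pos 1: u→v (+1), pos 2: n→x (+10), pos 3: e→m (+8), pos 4: r→s (+1) — repeating every 3. It's a Vigenère-style cipher with numeric key [8,1,10]: position i shifts by key[i mod 3].
For spite: s+8=a, p+1=q, i+10=s, t+8=b, e+1=f.

aqsbf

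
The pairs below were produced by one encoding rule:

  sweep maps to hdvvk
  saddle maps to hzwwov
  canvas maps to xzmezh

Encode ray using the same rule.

izb

Each letter is replaced by its mirror in the alphabet: a↔z, b↔y, c↔x, and so on (the Atbash cipher).
On ray: r↔i, a↔z, y↔b.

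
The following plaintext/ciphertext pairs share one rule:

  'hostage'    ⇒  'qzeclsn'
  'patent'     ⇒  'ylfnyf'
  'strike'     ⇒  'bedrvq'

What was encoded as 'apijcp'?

reward

Shifts by position in hostage: pos 0: h→q (+9), pos 1: o→z (+11), pos 2: s→e (+12), pos 3: t→c (+9), pos 4: a→l (+11), pos 5: g→s (+12) — repeating every 3. The shifts repeat in a cycle of length 3: positions 0,1,… shift by +9, +11, +12, then the pattern repeats.
Undoing it on apijcp: a−9=r, p−11=e, i−12=w, j−9=a, c−11=r, p−12=d.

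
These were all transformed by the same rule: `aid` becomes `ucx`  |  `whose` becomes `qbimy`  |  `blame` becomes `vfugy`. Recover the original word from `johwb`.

punch

Each letter is shifted forward by 20 in the alphabet (a Caesar shift of +20).
Undoing it on johwb: j−20=p, o−20=u, h−20=n, w−20=c, b−20=h.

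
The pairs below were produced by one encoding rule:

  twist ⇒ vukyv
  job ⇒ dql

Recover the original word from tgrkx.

viper

The output letters match the input read backwards, each shifted +2: twist reversed is tsiwt. The word is reversed, then every letter is shifted forward by 2.
Decoding tgrkx: shift back: t−2=r, g−2=e, r−2=p, k−2=i, x−2=v → repiv; then reverse → viper.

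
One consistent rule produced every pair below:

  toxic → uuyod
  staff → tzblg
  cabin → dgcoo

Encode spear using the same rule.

It's a Vigenère-style cipher with numeric key [1,6]: position i shifts by key[i mod 2].
On spear: s+1=t, p+6=v, e+1=f, a+6=g, r+1=s.

tvfgs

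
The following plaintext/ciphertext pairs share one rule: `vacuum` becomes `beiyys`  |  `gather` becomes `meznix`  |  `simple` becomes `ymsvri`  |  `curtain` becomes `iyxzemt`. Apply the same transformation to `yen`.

eit

The shift depends on letter class: consonant v→b is +6, but vowel a→e is +4. The rule splits by letter class: vowels +4, consonants +6.
On yen: y(cons)+6=e, e(vowel)+4=i, n(cons)+6=t.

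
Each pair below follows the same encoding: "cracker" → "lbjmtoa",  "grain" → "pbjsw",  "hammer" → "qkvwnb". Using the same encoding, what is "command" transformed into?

lyvwjxm

Shifts by position in cracker: pos 0: c→l (+9), pos 1: r→b (+10), pos 2: a→j (+9), pos 3: c→m (+10) — repeating every 2. A repeating key of period 2 is used — shifts +9, +10 over and over.
For command: c+9=l, o+10=y, m+9=v, m+10=w, a+9=j, n+10=x, d+9=m.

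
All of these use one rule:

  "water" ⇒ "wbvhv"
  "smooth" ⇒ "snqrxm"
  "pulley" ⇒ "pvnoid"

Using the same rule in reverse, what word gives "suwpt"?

The shift increases by 1 at each position, starting from +0: 0, 1, 2, ….
Reversing it on suwpt: s−0=s, u−1=t, w−2=u, p−3=m, t−4=p.

stump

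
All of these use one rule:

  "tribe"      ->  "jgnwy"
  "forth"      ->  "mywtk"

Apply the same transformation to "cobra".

fwgth

The output letters match the input read backwards, each shifted +5: tribe reversed is ebirt. Read the word backwards and shift each letter +5.
On cobra: reverse → arboc; then shift: a+5=f, r+5=w, b+5=g, o+5=t, c+5=h.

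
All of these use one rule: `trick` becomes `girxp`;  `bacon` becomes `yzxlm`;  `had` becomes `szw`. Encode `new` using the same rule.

mvd

Each pair mirrors across the alphabet (t↔g, r↔i, i↔r): positions sum to 25. Each letter is replaced by its mirror in the alphabet: a↔z, b↔y, c↔x, and so on (the Atbash cipher).
Applying it to new: n↔m, e↔v, w↔d.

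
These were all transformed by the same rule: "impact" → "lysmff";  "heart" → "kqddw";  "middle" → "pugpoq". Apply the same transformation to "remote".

uqpawq

Shifts by position in impact: pos 0: i→l (+3), pos 1: m→y (+12), pos 2: p→s (+3), pos 3: a→m (+12) — repeating every 2. It's a Vigenère-style cipher with numeric key [3,12]: position i shifts by key[i mod 2].
On remote: r+3=u, e+12=q, m+3=p, o+12=a, t+3=w, e+12=q.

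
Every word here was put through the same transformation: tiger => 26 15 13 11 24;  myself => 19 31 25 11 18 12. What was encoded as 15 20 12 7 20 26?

t is letter #20 and maps to 26: an offset of 6. The number is (letter's place in the alphabet, a=1) + 6.
Undoing it on 15 20 12 7 20 26: 15→(15−6)÷1=9=i, 20→(20−6)÷1=14=n, 12→(12−6)÷1=6=f, 7→(7−6)÷1=1=a, 20→(20−6)÷1=14=n, 26→(26−6)÷1=20=t.

infant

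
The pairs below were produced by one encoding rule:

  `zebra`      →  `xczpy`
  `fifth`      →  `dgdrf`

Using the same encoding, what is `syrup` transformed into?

Compare letters: z→x is +24, e→c is +24, b→z is +24 — a constant shift. It's a constant shift of +24 (ROT24).
For syrup: s+24=q, y+24=w, r+24=p, u+24=s, p+24=n.

qwpsn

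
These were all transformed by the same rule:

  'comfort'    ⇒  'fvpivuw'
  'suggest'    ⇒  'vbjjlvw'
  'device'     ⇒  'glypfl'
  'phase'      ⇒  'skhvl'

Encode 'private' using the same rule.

Vowels shift forward by 7 and consonants shift forward by 3.
Applying it to private: p(cons)+3=s, r(cons)+3=u, i(vowel)+7=p, v(cons)+3=y, a(vowel)+7=h, t(cons)+3=w, e(vowel)+7=l.

supyhwl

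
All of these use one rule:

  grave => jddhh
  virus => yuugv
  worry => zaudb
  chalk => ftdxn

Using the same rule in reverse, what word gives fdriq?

Shifts by position in grave: pos 0: g→j (+3), pos 1: r→d (+12), pos 2: a→d (+3), pos 3: v→h (+12) — repeating every 2. A repeating key of period 2 is used — shifts +3, +12 over and over.
Undoing it on fdriq: f−3=c, d−12=r, r−3=o, i−12=w, q−3=n.

crown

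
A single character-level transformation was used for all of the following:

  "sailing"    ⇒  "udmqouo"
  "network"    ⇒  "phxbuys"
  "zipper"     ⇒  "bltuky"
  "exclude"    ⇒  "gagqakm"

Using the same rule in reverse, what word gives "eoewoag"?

clarity

In sailing: s→u is +2, a→d is +3, i→m is +4, l→q is +5 — the shift increases by 1 each position. Letter i (0-indexed) is shifted by i+2, so successive shifts are 2, 3, 4, ….
Undoing it on eoewoag: e−2=c, o−3=l, e−4=a, w−5=r, o−6=i, a−7=t, g−8=y.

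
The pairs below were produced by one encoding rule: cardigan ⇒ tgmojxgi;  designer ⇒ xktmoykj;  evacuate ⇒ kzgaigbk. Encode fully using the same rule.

erral

The word is reversed, then every letter is shifted forward by 6.
For fully: reverse → ylluf; then shift: y+6=e, l+6=r, l+6=r, u+6=a, f+6=l.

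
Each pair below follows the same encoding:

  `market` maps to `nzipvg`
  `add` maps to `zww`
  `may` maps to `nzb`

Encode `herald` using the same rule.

svizow

This is the alphabet-reversal cipher (Atbash): a becomes z, b becomes y, etc.
For herald: h↔s, e↔v, r↔i, a↔z, l↔o, d↔w.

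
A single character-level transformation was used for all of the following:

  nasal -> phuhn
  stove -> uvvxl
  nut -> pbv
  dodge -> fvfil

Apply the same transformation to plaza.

The rule splits by letter class: vowels +7, consonants +2.
Applying it to plaza: p(cons)+2=r, l(cons)+2=n, a(vowel)+7=h, z(cons)+2=b, a(vowel)+7=h.

rnhbh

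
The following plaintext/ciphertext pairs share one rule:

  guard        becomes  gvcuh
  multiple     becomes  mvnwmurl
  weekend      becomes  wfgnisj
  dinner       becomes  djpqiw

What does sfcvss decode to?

season

In guard: g→g is +0, u→v is +1, a→c is +2, r→u is +3 — the shift increases by 1 each position. Each letter shifts forward by its position index (0, 1, 2, …) — the shift grows by one for each successive letter.
Decoding sfcvss: s−0=s, f−1=e, c−2=a, v−3=s, s−4=o, s−5=n.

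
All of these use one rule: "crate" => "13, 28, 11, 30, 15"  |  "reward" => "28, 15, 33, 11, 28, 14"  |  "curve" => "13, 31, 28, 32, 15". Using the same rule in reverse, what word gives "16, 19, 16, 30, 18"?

fifth

c is letter #3 and maps to 13: an offset of 10. Letters become their 1-based position plus 10 (so a→11, b→12, …).
Undoing it on 16, 19, 16, 30, 18: 16→(16−10)÷1=6=f, 19→(19−10)÷1=9=i, 16→(16−10)÷1=6=f, 30→(30−10)÷1=20=t, 18→(18−10)÷1=8=h.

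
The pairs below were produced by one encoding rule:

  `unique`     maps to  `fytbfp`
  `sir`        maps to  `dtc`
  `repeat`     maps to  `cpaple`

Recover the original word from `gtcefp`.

virtue

Compare letters: u→f is +11, n→y is +11, i→t is +11 — a constant shift. Every letter moves 11 places later in the alphabet, wrapping around z→a.
Reversing it on gtcefp: g−11=v, t−11=i, c−11=r, e−11=t, f−11=u, p−11=e.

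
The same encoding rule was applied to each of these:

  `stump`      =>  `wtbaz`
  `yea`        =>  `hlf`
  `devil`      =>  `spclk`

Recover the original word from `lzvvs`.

loose

The output letters match the input read backwards, each shifted +7: stump reversed is pmuts. The word is reversed, then every letter is shifted forward by 7.
Reversing it on lzvvs: shift back: l−7=e, z−7=s, v−7=o, v−7=o, s−7=l → esool; then reverse → loose.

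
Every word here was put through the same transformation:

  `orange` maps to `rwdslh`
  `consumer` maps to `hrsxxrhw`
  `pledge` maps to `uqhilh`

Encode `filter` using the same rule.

klqyhw

The shift depends on letter class: consonant r→w is +5, but vowel o→r is +3. Vowels shift forward by 3 and consonants shift forward by 5.
For filter: f(cons)+5=k, i(vowel)+3=l, l(cons)+5=q, t(cons)+5=y, e(vowel)+3=h, r(cons)+5=w.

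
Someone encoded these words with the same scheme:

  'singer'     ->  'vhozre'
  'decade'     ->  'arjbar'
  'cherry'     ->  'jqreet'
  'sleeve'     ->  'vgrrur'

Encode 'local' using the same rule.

gfjbg

s(18)→v(21) and i(8)→h(7) fit y≡17x+1 (mod 26); the inverse of 17 mod 26 is 23. This is an affine cipher: with a=0,…,z=25, each position x becomes (17x+1) mod 26.
On local: l(11)→17·11+1≡6=g; o(14)→17·14+1≡5=f; c(2)→17·2+1≡9=j; a(0)→17·0+1≡1=b; l(11)→17·11+1≡6=g (all mod 26).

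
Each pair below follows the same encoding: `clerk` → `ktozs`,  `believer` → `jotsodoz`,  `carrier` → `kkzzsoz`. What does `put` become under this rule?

The shift depends on letter class: consonant c→k is +8, but vowel e→o is +10. Vowels shift forward by 10 and consonants shift forward by 8.
For put: p(cons)+8=x, u(vowel)+10=e, t(cons)+8=b.

xeb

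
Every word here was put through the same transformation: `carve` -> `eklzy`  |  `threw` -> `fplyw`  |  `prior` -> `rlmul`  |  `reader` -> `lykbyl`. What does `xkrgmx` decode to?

napkin

c(2)→e(4) and a(0)→k(10) fit y≡23x+10 (mod 26); the inverse of 23 mod 26 is 17. Treating letters as 0–25, the rule is x ↦ 23x + 10 (mod 26).
Undoing it on xkrgmx: x(23)→17·(23−10)≡13=n; k(10)→17·(10−10)≡0=a; r(17)→17·(17−10)≡15=p; g(6)→17·(6−10)≡10=k; m(12)→17·(12−10)≡8=i; x(23)→17·(23−10)≡13=n (all mod 26).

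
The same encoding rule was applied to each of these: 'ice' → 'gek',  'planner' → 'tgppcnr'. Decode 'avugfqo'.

modesty

The output letters match the input read backwards, each shifted +2: ice reversed is eci. Two steps: reverse the string, then apply a Caesar shift of +2.
Reversing it on avugfqo: shift back: a−2=y, v−2=t, u−2=s, g−2=e, f−2=d, q−2=o, o−2=m → ytsedom; then reverse → modesty.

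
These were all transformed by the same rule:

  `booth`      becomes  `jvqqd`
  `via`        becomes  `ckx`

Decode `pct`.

The output letters match the input read backwards, each shifted +2: booth reversed is htoob. The word is reversed, then every letter is shifted forward by 2.
Undoing it on pct: shift back: p−2=n, c−2=a, t−2=r → nar; then reverse → ran.

ran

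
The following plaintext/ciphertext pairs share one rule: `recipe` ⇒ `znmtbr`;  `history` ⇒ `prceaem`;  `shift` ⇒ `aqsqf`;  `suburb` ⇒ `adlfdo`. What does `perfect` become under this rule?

Letter i (0-indexed) is shifted by i+8, so successive shifts are 8, 9, 10, ….
On perfect: p+8=x, e+9=n, r+10=b, f+11=q, e+12=q, c+13=p, t+14=h.

xnbqqph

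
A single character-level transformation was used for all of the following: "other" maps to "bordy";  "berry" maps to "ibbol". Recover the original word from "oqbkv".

Two steps: reverse the string, then apply a Caesar shift of +10.
Decoding oqbkv: shift back: o−10=e, q−10=g, b−10=r, k−10=a, v−10=l → egral; then reverse → large.

large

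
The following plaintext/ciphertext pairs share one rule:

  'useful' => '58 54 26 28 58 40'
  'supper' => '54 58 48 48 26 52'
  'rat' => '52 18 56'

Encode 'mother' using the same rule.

42 46 56 32 26 52

With a=1..z=26, the number is 2·pos + 16.
For mother: m=13→42, o=15→46, t=20→56, h=8→32, e=5→26, r=18→52.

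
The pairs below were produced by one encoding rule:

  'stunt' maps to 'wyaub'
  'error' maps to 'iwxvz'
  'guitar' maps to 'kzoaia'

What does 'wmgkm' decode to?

shade

In stunt: s→w is +4, t→y is +5, u→a is +6, n→u is +7 — the shift increases by 1 each position. Each letter shifts forward by (position + 4), i.e. 4, 5, 6, … — the shift grows by one for each successive letter.
Undoing it on wmgkm: w−4=s, m−5=h, g−6=a, k−7=d, m−8=e.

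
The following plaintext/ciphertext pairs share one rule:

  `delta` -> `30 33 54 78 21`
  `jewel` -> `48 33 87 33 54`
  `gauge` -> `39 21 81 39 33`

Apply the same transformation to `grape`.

d(#4)→30 and e(#5)→33: differences scale by 3, so n = 3·pos + 18. Each letter becomes 3×(its alphabet position, a=1..z=26) + 18.
Applying it to grape: g=7→39, r=18→72, a=1→21, p=16→66, e=5→33.

39 72 21 66 33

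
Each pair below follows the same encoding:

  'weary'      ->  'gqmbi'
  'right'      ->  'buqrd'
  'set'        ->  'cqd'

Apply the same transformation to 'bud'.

Two shifts are in play — +12 for a/e/i/o/u, +10 for every other letter.
On bud: b(cons)+10=l, u(vowel)+12=g, d(cons)+10=n.

lgn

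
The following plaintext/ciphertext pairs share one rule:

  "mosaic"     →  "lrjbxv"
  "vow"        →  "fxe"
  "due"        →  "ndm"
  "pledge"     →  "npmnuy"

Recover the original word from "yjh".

Two steps: reverse the string, then apply a Caesar shift of +9.
Reversing it on yjh: shift back: y−9=p, j−9=a, h−9=y → pay; then reverse → yap.

yap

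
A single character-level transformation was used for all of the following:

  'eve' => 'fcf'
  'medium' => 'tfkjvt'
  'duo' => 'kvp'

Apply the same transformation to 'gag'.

nbn

The shift depends on letter class: consonant v→c is +7, but vowel e→f is +1. Two shifts are in play — +1 for a/e/i/o/u, +7 for every other letter.
For gag: g(cons)+7=n, a(vowel)+1=b, g(cons)+7=n.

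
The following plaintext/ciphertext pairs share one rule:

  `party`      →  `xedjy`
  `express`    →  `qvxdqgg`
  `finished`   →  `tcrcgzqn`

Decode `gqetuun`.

p(15)→x(23) and a(0)→e(4) fit y≡3x+4 (mod 26); the inverse of 3 mod 26 is 9. This is an affine cipher: with a=0,…,z=25, each position x becomes (3x+4) mod 26.
Reversing it on gqetuun: g(6)→9·(6−4)≡18=s; q(16)→9·(16−4)≡4=e; e(4)→9·(4−4)≡0=a; t(19)→9·(19−4)≡5=f; u(20)→9·(20−4)≡14=o; u(20)→9·(20−4)≡14=o; n(13)→9·(13−4)≡3=d (all mod 26).

seafood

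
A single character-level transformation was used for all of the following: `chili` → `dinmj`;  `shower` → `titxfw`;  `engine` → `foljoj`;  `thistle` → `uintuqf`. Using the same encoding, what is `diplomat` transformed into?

ejumprbu

It's a Vigenère-style cipher with numeric key [1,1,5]: position i shifts by key[i mod 3].
Applying it to diplomat: d+1=e, i+1=j, p+5=u, l+1=m, o+1=p, m+5=r, a+1=b, t+1=u.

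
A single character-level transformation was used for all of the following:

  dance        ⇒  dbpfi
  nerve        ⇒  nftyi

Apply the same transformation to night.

In dance: d→d is +0, a→b is +1, n→p is +2, c→f is +3 — the shift increases by 1 each position. The shift increases by 1 at each position, starting from +0: 0, 1, 2, ….
Applying it to night: n+0=n, i+1=j, g+2=i, h+3=k, t+4=x.

njikx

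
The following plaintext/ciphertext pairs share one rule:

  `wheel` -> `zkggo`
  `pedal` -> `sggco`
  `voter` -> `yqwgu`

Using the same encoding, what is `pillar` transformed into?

The shift depends on letter class: consonant w→z is +3, but vowel e→g is +2. Vowels shift forward by 2 and consonants shift forward by 3.
For pillar: p(cons)+3=s, i(vowel)+2=k, l(cons)+3=o, l(cons)+3=o, a(vowel)+2=c, r(cons)+3=u.

skoocu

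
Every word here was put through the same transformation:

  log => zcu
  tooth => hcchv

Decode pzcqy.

This is a Caesar cipher with shift 14.
Undoing it on pzcqy: p−14=b, z−14=l, c−14=o, q−14=c, y−14=k.

block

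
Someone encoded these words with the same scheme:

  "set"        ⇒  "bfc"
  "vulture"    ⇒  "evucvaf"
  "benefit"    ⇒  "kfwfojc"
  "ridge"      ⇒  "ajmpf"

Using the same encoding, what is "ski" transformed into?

The shift depends on letter class: consonant s→b is +9, but vowel e→f is +1. Two shifts are in play — +1 for a/e/i/o/u, +9 for every other letter.
For ski: s(cons)+9=b, k(cons)+9=t, i(vowel)+1=j.

btj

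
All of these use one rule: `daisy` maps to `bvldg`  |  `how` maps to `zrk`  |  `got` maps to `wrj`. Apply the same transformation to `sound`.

The output letters match the input read backwards, each shifted +3: daisy reversed is ysiad. Read the word backwards and shift each letter +3.
On sound: reverse → dnuos; then shift: d+3=g, n+3=q, u+3=x, o+3=r, s+3=v.

gqxrv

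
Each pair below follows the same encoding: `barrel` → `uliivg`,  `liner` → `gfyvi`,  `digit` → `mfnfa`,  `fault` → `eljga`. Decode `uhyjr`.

bonus

Treating letters as 0–25, the rule is x ↦ 9x + 11 (mod 26).
Decoding uhyjr: u(20)→3·(20−11)≡1=b; h(7)→3·(7−11)≡14=o; y(24)→3·(24−11)≡13=n; j(9)→3·(9−11)≡20=u; r(17)→3·(17−11)≡18=s (all mod 26).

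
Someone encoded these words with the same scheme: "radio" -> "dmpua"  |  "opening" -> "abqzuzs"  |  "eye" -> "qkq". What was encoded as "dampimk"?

Compare letters: r→d is +12, a→m is +12, d→p is +12 — a constant shift. This is a Caesar cipher with shift 12.
Reversing it on dampimk: d−12=r, a−12=o, m−12=a, p−12=d, i−12=w, m−12=a, k−12=y.

roadway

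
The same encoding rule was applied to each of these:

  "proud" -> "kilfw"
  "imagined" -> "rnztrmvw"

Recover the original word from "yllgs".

Each pair mirrors across the alphabet (p↔k, r↔i, o↔l): positions sum to 25. This is the alphabet-reversal cipher (Atbash): a becomes z, b becomes y, etc.
Undoing it on yllgs: y↔b, l↔o, l↔o, g↔t, s↔h.

booth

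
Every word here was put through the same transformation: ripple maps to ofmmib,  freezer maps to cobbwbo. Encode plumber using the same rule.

mirjybo

This is a Caesar cipher with shift 23.
For plumber: p+23=m, l+23=i, u+23=r, m+23=j, b+23=y, e+23=b, r+23=o.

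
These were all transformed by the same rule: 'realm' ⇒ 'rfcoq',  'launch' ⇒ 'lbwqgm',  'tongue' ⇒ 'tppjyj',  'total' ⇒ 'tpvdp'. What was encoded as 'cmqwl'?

cloth

In realm: r→r is +0, e→f is +1, a→c is +2, l→o is +3 — the shift increases by 1 each position. Each letter shifts forward by its position index (0, 1, 2, …) — the shift grows by one for each successive letter.
Decoding cmqwl: c−0=c, m−1=l, q−2=o, w−3=t, l−4=h.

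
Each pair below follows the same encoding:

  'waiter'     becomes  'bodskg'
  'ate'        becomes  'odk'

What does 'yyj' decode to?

zoo

Two steps: reverse the string, then apply a Caesar shift of +10.
Reversing it on yyj: shift back: y−10=o, y−10=o, j−10=z → ooz; then reverse → zoo.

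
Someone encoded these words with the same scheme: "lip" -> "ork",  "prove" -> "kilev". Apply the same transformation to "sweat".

Each pair mirrors across the alphabet (l↔o, i↔r, p↔k): positions sum to 25. Each letter is replaced by its mirror in the alphabet: a↔z, b↔y, c↔x, and so on (the Atbash cipher).
For sweat: s↔h, w↔d, e↔v, a↔z, t↔g.

hdvzg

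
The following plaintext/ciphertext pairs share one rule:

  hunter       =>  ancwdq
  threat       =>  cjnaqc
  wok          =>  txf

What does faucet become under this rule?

The output letters match the input read backwards, each shifted +9: hunter reversed is retnuh. Two steps: reverse the string, then apply a Caesar shift of +9.
For faucet: reverse → tecuaf; then shift: t+9=c, e+9=n, c+9=l, u+9=d, a+9=j, f+9=o.

cnldjo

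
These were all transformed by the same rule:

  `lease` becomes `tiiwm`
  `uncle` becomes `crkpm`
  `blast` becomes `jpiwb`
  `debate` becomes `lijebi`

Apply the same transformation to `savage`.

aedeoi

It's a Vigenère-style cipher with numeric key [8,4]: position i shifts by key[i mod 2].
For savage: s+8=a, a+4=e, v+8=d, a+4=e, g+8=o, e+4=i.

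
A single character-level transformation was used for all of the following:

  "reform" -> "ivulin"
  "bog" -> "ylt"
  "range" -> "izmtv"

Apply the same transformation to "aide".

This is the alphabet-reversal cipher (Atbash): a becomes z, b becomes y, etc.
For aide: a↔z, i↔r, d↔w, e↔v.

zrwv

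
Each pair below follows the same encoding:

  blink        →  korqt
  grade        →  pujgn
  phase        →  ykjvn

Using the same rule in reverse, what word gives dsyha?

Shifts by position in blink: pos 0: b→k (+9), pos 1: l→o (+3), pos 2: i→r (+9), pos 3: n→q (+3) — repeating every 2. A repeating key of period 2 is used — shifts +9, +3 over and over.
Undoing it on dsyha: d−9=u, s−3=p, y−9=p, h−3=e, a−9=r.

upper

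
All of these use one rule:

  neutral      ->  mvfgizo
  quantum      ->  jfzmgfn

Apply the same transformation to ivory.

Each pair mirrors across the alphabet (n↔m, e↔v, u↔f): positions sum to 25. Each letter is replaced by its mirror in the alphabet: a↔z, b↔y, c↔x, and so on (the Atbash cipher).
On ivory: i↔r, v↔e, o↔l, r↔i, y↔b.

relib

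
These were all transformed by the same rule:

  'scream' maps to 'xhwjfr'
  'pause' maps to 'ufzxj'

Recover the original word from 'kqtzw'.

Compare letters: s→x is +5, c→h is +5, r→w is +5 — a constant shift. Each letter is shifted forward by 5 in the alphabet (a Caesar shift of +5).
Decoding kqtzw: k−5=f, q−5=l, t−5=o, z−5=u, w−5=r.

flour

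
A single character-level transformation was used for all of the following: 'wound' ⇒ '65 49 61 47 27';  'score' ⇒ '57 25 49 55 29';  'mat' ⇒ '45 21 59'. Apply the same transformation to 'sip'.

57 37 51

w(#23)→65 and o(#15)→49: differences scale by 2, so n = 2·pos + 19. With a=1..z=26, the number is 2·pos + 19.
For sip: s=19→57, i=9→37, p=16→51.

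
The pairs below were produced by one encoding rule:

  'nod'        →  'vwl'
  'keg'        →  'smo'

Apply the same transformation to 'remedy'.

Compare letters: n→v is +8, o→w is +8, d→l is +8 — a constant shift. It's a constant shift of +8 (ROT8).
Applying it to remedy: r+8=z, e+8=m, m+8=u, e+8=m, d+8=l, y+8=g.

zmumlg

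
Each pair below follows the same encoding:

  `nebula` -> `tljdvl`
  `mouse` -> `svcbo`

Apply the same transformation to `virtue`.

bpzcep

In nebula: n→t is +6, e→l is +7, b→j is +8, u→d is +9 — the shift increases by 1 each position. Each letter shifts forward by (position + 6), i.e. 6, 7, 8, … — the shift grows by one for each successive letter.
Applying it to virtue: v+6=b, i+7=p, r+8=z, t+9=c, u+10=e, e+11=p.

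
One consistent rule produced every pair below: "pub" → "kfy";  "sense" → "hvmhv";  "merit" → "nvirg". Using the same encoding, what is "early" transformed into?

This is the alphabet-reversal cipher (Atbash): a becomes z, b becomes y, etc.
On early: e↔v, a↔z, r↔i, l↔o, y↔b.

vziob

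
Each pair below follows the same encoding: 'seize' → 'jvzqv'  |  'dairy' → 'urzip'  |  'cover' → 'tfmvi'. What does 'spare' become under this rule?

Compare letters: s→j is +17, e→v is +17, i→z is +17 — a constant shift. It's a constant shift of +17 (ROT17).
Applying it to spare: s+17=j, p+17=g, a+17=r, r+17=i, e+17=v.

jgriv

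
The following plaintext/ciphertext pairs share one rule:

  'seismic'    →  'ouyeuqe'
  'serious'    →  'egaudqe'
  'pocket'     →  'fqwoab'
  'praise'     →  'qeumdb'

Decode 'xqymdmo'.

The output letters match the input read backwards, each shifted +12: seismic reversed is cimsies. Read the word backwards and shift each letter +12.
Reversing it on xqymdmo: shift back: x−12=l, q−12=e, y−12=m, m−12=a, d−12=r, m−12=a, o−12=c → lemarac; then reverse → caramel.

caramel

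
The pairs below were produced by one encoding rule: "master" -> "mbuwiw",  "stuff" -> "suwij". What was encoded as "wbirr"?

wagon

Each letter shifts forward by its position index (0, 1, 2, …) — the shift grows by one for each successive letter.
Decoding wbirr: w−0=w, b−1=a, i−2=g, r−3=o, r−4=n.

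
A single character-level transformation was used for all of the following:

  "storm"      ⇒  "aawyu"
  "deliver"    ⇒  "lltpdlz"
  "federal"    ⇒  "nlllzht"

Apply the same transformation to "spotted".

Shifts by position in storm: pos 0: s→a (+8), pos 1: t→a (+7), pos 2: o→w (+8), pos 3: r→y (+7) — repeating every 2. A repeating key of period 2 is used — shifts +8, +7 over and over.
For spotted: s+8=a, p+7=w, o+8=w, t+7=a, t+8=b, e+7=l, d+8=l.

awwabll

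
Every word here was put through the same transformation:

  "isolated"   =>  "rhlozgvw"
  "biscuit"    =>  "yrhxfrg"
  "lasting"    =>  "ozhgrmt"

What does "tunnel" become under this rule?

gfmmvo

Each letter is replaced by its mirror in the alphabet: a↔z, b↔y, c↔x, and so on (the Atbash cipher).
For tunnel: t↔g, u↔f, n↔m, n↔m, e↔v, l↔o.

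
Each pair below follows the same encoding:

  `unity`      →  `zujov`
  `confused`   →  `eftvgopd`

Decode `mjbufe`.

The output letters match the input read backwards, each shifted +1: unity reversed is ytinu. The word is reversed, then every letter is shifted forward by 1.
Decoding mjbufe: shift back: m−1=l, j−1=i, b−1=a, u−1=t, f−1=e, e−1=d → liated; then reverse → detail.

detail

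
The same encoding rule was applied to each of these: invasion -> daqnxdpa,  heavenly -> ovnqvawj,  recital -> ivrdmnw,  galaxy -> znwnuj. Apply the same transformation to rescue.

ivxrbv

Treating letters as 0–25, the rule is x ↦ 15x + 13 (mod 26).
For rescue: r(17)→15·17+13≡8=i; e(4)→15·4+13≡21=v; s(18)→15·18+13≡23=x; c(2)→15·2+13≡17=r; u(20)→15·20+13≡1=b; e(4)→15·4+13≡21=v (all mod 26).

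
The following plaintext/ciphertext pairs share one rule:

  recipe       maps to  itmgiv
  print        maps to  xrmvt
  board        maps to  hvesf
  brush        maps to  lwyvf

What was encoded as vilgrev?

The output letters match the input read backwards, each shifted +4: recipe reversed is epicer. Two steps: reverse the string, then apply a Caesar shift of +4.
Reversing it on vilgrev: shift back: v−4=r, i−4=e, l−4=h, g−4=c, r−4=n, e−4=a, v−4=r → rehcnar; then reverse → rancher.

rancher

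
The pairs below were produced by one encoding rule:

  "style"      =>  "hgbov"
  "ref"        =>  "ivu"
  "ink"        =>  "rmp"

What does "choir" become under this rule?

Each pair mirrors across the alphabet (s↔h, t↔g, y↔b): positions sum to 25. Each letter is replaced by its mirror in the alphabet: a↔z, b↔y, c↔x, and so on (the Atbash cipher).
For choir: c↔x, h↔s, o↔l, i↔r, r↔i.

xslri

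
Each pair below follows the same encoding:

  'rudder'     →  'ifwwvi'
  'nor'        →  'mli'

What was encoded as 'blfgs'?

youth

Letters are reflected about the middle of the alphabet (position → 25−position): Atbash.
Undoing it on blfgs: b↔y, l↔o, f↔u, g↔t, s↔h.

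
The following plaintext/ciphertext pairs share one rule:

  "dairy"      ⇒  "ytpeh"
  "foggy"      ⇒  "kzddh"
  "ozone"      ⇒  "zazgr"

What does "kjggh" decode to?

d(3)→y(24) and a(0)→t(19) fit y≡19x+19 (mod 26); the inverse of 19 mod 26 is 11. This is an affine cipher: with a=0,…,z=25, each position x becomes (19x+19) mod 26.
Decoding kjggh: k(10)→11·(10−19)≡5=f; j(9)→11·(9−19)≡20=u; g(6)→11·(6−19)≡13=n; g(6)→11·(6−19)≡13=n; h(7)→11·(7−19)≡24=y (all mod 26).

funny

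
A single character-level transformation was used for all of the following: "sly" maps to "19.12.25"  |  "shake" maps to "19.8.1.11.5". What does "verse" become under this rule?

s is letter #19 and maps to 19: an offset of 0. Each letter is replaced by its alphabet position (a=1, b=2, …, z=26).
On verse: v=22→22, e=5→5, r=18→18, s=19→19, e=5→5.

22.5.18.19.5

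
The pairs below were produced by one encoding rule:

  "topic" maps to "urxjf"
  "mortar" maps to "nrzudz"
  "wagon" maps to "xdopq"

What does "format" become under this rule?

Shifts by position in topic: pos 0: t→u (+1), pos 1: o→r (+3), pos 2: p→x (+8), pos 3: i→j (+1), pos 4: c→f (+3) — repeating every 3. It's a Vigenère-style cipher with numeric key [1,3,8]: position i shifts by key[i mod 3].
On format: f+1=g, o+3=r, r+8=z, m+1=n, a+3=d, t+8=b.

grzndb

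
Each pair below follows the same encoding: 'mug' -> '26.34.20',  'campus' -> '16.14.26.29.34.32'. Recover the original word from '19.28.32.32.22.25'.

fossil

m is letter #13 and maps to 26: an offset of 13. Letters become their 1-based position plus 13 (so a→14, b→15, …).
Decoding 19.28.32.32.22.25: 19→(19−13)÷1=6=f, 28→(28−13)÷1=15=o, 32→(32−13)÷1=19=s, 32→(32−13)÷1=19=s, 22→(22−13)÷1=9=i, 25→(25−13)÷1=12=l.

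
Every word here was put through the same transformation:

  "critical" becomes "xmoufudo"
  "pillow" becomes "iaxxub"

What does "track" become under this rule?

The output letters match the input read backwards, each shifted +12: critical reversed is lacitirc. Read the word backwards and shift each letter +12.
Applying it to track: reverse → kcart; then shift: k+12=w, c+12=o, a+12=m, r+12=d, t+12=f.

womdf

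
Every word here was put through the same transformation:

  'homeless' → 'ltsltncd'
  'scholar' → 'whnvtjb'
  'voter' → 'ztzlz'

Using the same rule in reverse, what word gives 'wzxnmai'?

surgery

In homeless: h→l is +4, o→t is +5, m→s is +6, e→l is +7 — the shift increases by 1 each position. The shift increases by 1 at each position, starting from +4: 4, 5, 6, ….
Reversing it on wzxnmai: w−4=s, z−5=u, x−6=r, n−7=g, m−8=e, a−9=r, i−10=y.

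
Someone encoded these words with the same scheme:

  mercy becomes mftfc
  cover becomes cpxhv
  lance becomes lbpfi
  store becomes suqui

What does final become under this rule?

fjpdp

In mercy: m→m is +0, e→f is +1, r→t is +2, c→f is +3 — the shift increases by 1 each position. Letter i (0-indexed) is shifted by i+0, so successive shifts are 0, 1, 2, ….
Applying it to final: f+0=f, i+1=j, n+2=p, a+3=d, l+4=p.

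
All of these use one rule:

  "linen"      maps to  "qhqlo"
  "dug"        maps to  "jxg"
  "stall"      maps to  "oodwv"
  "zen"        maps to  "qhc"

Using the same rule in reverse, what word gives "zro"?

The output letters match the input read backwards, each shifted +3: linen reversed is nenil. Read the word backwards and shift each letter +3.
Undoing it on zro: shift back: z−3=w, r−3=o, o−3=l → wol; then reverse → low.

low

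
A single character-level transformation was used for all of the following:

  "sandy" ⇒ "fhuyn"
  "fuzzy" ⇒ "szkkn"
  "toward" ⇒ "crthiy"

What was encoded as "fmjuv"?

shine

s(18)→f(5) and a(0)→h(7) fit y≡23x+7 (mod 26); the inverse of 23 mod 26 is 17. Each letter's alphabet position (a=0..z=25) is mapped through 23·x+7 mod 26 — an affine cipher.
Reversing it on fmjuv: f(5)→17·(5−7)≡18=s; m(12)→17·(12−7)≡7=h; j(9)→17·(9−7)≡8=i; u(20)→17·(20−7)≡13=n; v(21)→17·(21−7)≡4=e (all mod 26).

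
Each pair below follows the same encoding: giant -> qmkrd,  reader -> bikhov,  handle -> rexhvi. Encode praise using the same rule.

zvkmci

Shifts by position in giant: pos 0: g→q (+10), pos 1: i→m (+4), pos 2: a→k (+10), pos 3: n→r (+4) — repeating every 2. A repeating key of period 2 is used — shifts +10, +4 over and over.
On praise: p+10=z, r+4=v, a+10=k, i+4=m, s+10=c, e+4=i.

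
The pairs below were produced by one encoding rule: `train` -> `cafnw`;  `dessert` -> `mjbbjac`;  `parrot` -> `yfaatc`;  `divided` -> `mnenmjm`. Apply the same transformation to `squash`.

bzzfbq

The shift depends on letter class: consonant t→c is +9, but vowel a→f is +5. Vowels shift forward by 5 and consonants shift forward by 9.
Applying it to squash: s(cons)+9=b, q(cons)+9=z, u(vowel)+5=z, a(vowel)+5=f, s(cons)+9=b, h(cons)+9=q.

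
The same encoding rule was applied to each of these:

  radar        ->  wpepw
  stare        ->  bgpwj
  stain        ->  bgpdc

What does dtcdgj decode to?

r(17)→w(22) and a(0)→p(15) fit y≡5x+15 (mod 26); the inverse of 5 mod 26 is 21. This is an affine cipher: with a=0,…,z=25, each position x becomes (5x+15) mod 26.
Undoing it on dtcdgj: d(3)→21·(3−15)≡8=i; t(19)→21·(19−15)≡6=g; c(2)→21·(2−15)≡13=n; d(3)→21·(3−15)≡8=i; g(6)→21·(6−15)≡19=t; j(9)→21·(9−15)≡4=e (all mod 26).

ignite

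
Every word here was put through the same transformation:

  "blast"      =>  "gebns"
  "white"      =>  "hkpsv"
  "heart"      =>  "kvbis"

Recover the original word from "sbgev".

table

b(1)→g(6) and l(11)→e(4) fit y≡5x+1 (mod 26); the inverse of 5 mod 26 is 21. This is an affine cipher: with a=0,…,z=25, each position x becomes (5x+1) mod 26.
Undoing it on sbgev: s(18)→21·(18−1)≡19=t; b(1)→21·(1−1)≡0=a; g(6)→21·(6−1)≡1=b; e(4)→21·(4−1)≡11=l; v(21)→21·(21−1)≡4=e (all mod 26).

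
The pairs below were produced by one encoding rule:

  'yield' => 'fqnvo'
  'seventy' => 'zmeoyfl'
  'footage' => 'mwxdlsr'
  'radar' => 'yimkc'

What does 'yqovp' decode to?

rifle

In yield: y→f is +7, i→q is +8, e→n is +9, l→v is +10 — the shift increases by 1 each position. Letter i (0-indexed) is shifted by i+7, so successive shifts are 7, 8, 9, ….
Decoding yqovp: y−7=r, q−8=i, o−9=f, v−10=l, p−11=e.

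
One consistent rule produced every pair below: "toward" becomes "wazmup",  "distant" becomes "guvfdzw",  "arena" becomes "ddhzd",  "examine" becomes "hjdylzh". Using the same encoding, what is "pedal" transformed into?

sqgmo

Shifts by position in toward: pos 0: t→w (+3), pos 1: o→a (+12), pos 2: w→z (+3), pos 3: a→m (+12) — repeating every 2. The shifts repeat in a cycle of length 2: positions 0,1,… shift by +3, +12, then the pattern repeats.
Applying it to pedal: p+3=s, e+12=q, d+3=g, a+12=m, l+3=o.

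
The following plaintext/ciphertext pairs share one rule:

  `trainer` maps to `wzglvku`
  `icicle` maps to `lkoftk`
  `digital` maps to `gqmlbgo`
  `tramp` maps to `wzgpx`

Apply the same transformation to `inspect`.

It's a Vigenère-style cipher with numeric key [3,8,6]: position i shifts by key[i mod 3].
Applying it to inspect: i+3=l, n+8=v, s+6=y, p+3=s, e+8=m, c+6=i, t+3=w.

lvysmiw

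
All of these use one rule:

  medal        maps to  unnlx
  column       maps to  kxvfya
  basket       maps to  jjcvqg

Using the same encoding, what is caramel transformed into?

In medal: m→u is +8, e→n is +9, d→n is +10, a→l is +11 — the shift increases by 1 each position. Letter i (0-indexed) is shifted by i+8, so successive shifts are 8, 9, 10, ….
Applying it to caramel: c+8=k, a+9=j, r+10=b, a+11=l, m+12=y, e+13=r, l+14=z.

kjblyrz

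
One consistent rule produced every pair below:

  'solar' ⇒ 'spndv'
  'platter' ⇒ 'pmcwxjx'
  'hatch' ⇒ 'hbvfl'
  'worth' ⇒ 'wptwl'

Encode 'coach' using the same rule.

In solar: s→s is +0, o→p is +1, l→n is +2, a→d is +3 — the shift increases by 1 each position. Letter i (0-indexed) is shifted by i+0, so successive shifts are 0, 1, 2, ….
Applying it to coach: c+0=c, o+1=p, a+2=c, c+3=f, h+4=l.

cpcfl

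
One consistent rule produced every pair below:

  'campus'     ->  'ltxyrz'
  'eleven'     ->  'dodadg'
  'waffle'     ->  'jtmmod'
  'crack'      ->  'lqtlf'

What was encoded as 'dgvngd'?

engine

c(2)→l(11) and a(0)→t(19) fit y≡9x+19 (mod 26); the inverse of 9 mod 26 is 3. This is an affine cipher: with a=0,…,z=25, each position x becomes (9x+19) mod 26.
Undoing it on dgvngd: d(3)→3·(3−19)≡4=e; g(6)→3·(6−19)≡13=n; v(21)→3·(21−19)≡6=g; n(13)→3·(13−19)≡8=i; g(6)→3·(6−19)≡13=n; d(3)→3·(3−19)≡4=e (all mod 26).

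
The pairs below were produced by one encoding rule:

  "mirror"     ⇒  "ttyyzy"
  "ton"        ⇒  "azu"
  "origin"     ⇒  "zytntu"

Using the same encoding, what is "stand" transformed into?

zaluk

Vowels shift forward by 11 and consonants shift forward by 7.
For stand: s(cons)+7=z, t(cons)+7=a, a(vowel)+11=l, n(cons)+7=u, d(cons)+7=k.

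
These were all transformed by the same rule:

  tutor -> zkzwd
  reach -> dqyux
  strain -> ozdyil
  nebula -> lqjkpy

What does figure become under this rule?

bimkdq

t(19)→z(25) and u(20)→k(10) fit y≡11x+24 (mod 26); the inverse of 11 mod 26 is 19. Treating letters as 0–25, the rule is x ↦ 11x + 24 (mod 26).
For figure: f(5)→11·5+24≡1=b; i(8)→11·8+24≡8=i; g(6)→11·6+24≡12=m; u(20)→11·20+24≡10=k; r(17)→11·17+24≡3=d; e(4)→11·4+24≡16=q (all mod 26).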